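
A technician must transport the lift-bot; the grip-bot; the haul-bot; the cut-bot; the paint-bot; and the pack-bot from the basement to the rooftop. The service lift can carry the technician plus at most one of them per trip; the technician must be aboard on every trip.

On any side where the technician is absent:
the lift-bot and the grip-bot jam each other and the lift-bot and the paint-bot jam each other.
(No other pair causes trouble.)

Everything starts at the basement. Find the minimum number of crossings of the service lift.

13

Counting alone: the technician can take at most 1 across per trip to the rooftop, so moving all 6 needs at least 6 loaded trips out, with a return between consecutive ones — at least 11 crossings.
The safety rule pushes this higher. Following every safe sequence of crossings, the most of the 6 that can be at the rooftop as the service lift arrives there on crossing 11 is 5 — never all 6.
So no plan with fewer than 13 crossings exists, and this one achieves 13:
1. Technician goes to the rooftop with the lift-bot.
2. Technician goes back to the basement alone.
3. Technician goes to the rooftop with the grip-bot.
4. Technician goes back to the basement with the lift-bot.
5. Technician goes to the rooftop with the paint-bot.
6. Technician goes back to the basement alone.
7. Technician goes to the rooftop with the haul-bot.
8. Technician goes back to the basement alone.
9. Technician goes to the rooftop with the cut-bot.
10. Technician goes back to the basement alone.
11. Technician goes to the rooftop with the pack-bot.
12. Technician goes back to the basement alone.
13. Technician goes to the rooftop with the lift-bot.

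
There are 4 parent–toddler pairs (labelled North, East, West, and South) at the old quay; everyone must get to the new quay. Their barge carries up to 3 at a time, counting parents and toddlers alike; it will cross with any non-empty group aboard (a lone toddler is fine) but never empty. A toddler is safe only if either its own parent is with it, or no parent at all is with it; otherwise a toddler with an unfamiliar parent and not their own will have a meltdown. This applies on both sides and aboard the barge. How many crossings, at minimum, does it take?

Counting alone: each trip to the new quay takes at most 3 across and each return brings at least 1 back, so after t trips out (and t−1 returns) at most 3t − (t−1) of the 8 are across; that first reaches 8 at t = 4, so at least 7 crossings are needed.
The safety rule pushes this higher. Following every safe sequence of crossings, the most of the 8 that can be at the new quay as the barge arrives there on crossing 7 is 7 — never all 8.
So no plan with fewer than 9 crossings exists, and this one achieves 9:
1. parent North and toddler North cross → the new quay.
2. parent North crosses ← the old quay.
3. parent East, parent North, and toddler East cross → the new quay.
4. parent North and toddler North cross ← the old quay.
5. parent North, parent South, and parent West cross → the new quay.
6. toddler East crosses ← the old quay.
7. toddler East and toddler North cross → the new quay.
8. toddler North crosses ← the old quay.
9. toddler North, toddler South, and toddler West cross → the new quay.

9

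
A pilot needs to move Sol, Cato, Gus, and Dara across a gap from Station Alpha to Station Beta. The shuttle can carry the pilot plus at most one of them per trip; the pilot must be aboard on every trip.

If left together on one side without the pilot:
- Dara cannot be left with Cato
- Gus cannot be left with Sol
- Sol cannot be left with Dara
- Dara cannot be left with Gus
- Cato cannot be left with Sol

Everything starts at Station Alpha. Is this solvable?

Whatever the first load, the items left behind include a forbidden pair without the pilot. No opening move is safe, so no plan exists.

No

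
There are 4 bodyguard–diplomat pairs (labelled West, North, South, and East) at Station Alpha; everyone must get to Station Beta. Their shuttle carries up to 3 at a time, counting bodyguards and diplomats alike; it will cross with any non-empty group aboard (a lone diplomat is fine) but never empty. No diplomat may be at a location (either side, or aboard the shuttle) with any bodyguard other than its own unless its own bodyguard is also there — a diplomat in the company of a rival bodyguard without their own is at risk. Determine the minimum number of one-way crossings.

Counting alone: each trip to Station Beta takes at most 3 across and each return brings at least 1 back, so after t trips out (and t−1 returns) at most 3t − (t−1) of the 8 are across; that first reaches 8 at t = 4, so at least 7 crossings are needed.
The safety rule pushes this higher. Following every safe sequence of crossings, the most of the 8 that can be at Station Beta as the shuttle arrives there on crossing 7 is 7 — never all 8.
So no plan with fewer than 9 crossings exists, and this one achieves 9:
1. bodyguard West and diplomat West cross → Station Beta.
2. bodyguard West crosses ← Station Alpha.
3. bodyguard North, bodyguard West, and diplomat North cross → Station Beta.
4. bodyguard West and diplomat West cross ← Station Alpha.
5. bodyguard East, bodyguard South, and bodyguard West cross → Station Beta.
6. diplomat North crosses ← Station Alpha.
7. diplomat North and diplomat West cross → Station Beta.
8. diplomat West crosses ← Station Alpha.
9. diplomat East, diplomat South, and diplomat West cross → Station Beta.

9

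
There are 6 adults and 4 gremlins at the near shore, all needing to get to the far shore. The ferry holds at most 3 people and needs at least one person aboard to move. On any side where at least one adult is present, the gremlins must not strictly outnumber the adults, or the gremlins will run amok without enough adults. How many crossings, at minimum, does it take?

9

Counting alone: each trip to the far shore takes at most 3 across and each return brings at least 1 back, so after t trips out (and t−1 returns) at most 3t − (t−1) of the 10 are across; that first reaches 10 at t = 5, so at least 9 crossings are needed.
The plan below uses exactly 9 crossings, so it is optimal:
1. 2 gremlins → the far shore.  (the near shore: 6A 2G; the far shore: 0A 2G)
2. 1 gremlin ← the near shore.  (the near shore: 6A 3G; the far shore: 0A 1G)
3. 3 gremlins → the far shore.  (the near shore: 6A 0G; the far shore: 0A 4G)
4. 1 gremlin ← the near shore.  (the near shore: 6A 1G; the far shore: 0A 3G)
5. 3 adults → the far shore.  (the near shore: 3A 1G; the far shore: 3A 3G)
6. 1 gremlin ← the near shore.  (the near shore: 3A 2G; the far shore: 3A 2G)
7. 1 adult and 2 gremlins → the far shore.  (the near shore: 2A 0G; the far shore: 4A 4G)
8. 1 gremlin ← the near shore.  (the near shore: 2A 1G; the far shore: 4A 3G)
9. 2 adults and 1 gremlin → the far shore.  (the near shore: 0A 0G; the far shore: 6A 4G)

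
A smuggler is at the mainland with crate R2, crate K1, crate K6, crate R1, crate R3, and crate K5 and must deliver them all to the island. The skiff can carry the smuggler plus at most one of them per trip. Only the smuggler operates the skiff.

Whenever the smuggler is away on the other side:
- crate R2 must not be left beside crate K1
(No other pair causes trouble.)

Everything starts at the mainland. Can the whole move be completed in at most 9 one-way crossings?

No

Counting alone: the smuggler can take at most 1 across per trip to the island, so moving all 6 needs at least 6 loaded trips out, with a return between consecutive ones — at least 11 crossings.
Since 9 < 11, 9 crossings cannot be enough. (The shortest complete plan in fact takes 11:)
1. Smuggler goes to the island with crate R2.  [the mainland: crate K1, crate K5, crate K6, crate R1, crate R3 | the island: crate R2]
2. Smuggler goes back to the mainland alone.  [the mainland: crate K1, crate K5, crate K6, crate R1, crate R3 | the island: crate R2]
3. Smuggler goes to the island with crate K6.  [the mainland: crate K1, crate K5, crate R1, crate R3 | the island: crate K6, crate R2]
4. Smuggler goes back to the mainland alone.  [the mainland: crate K1, crate K5, crate R1, crate R3 | the island: crate K6, crate R2]
5. Smuggler goes to the island with crate R1.  [the mainland: crate K1, crate K5, crate R3 | the island: crate K6, crate R1, crate R2]
6. Smuggler goes back to the mainland alone.  [the mainland: crate K1, crate K5, crate R3 | the island: crate K6, crate R1, crate R2]
7. Smuggler goes to the island with crate R3.  [the mainland: crate K1, crate K5 | the island: crate K6, crate R1, crate R2, crate R3]
8. Smuggler goes back to the mainland alone.  [the mainland: crate K1, crate K5 | the island: crate K6, crate R1, crate R2, crate R3]
9. Smuggler goes to the island with crate K5.  [the mainland: crate K1 | the island: crate K5, crate K6, crate R1, crate R2, crate R3]
10. Smuggler goes back to the mainland alone.  [the mainland: crate K1 | the island: crate K5, crate K6, crate R1, crate R2, crate R3]
11. Smuggler goes to the island with crate K1.  [the mainland: — | the island: crate K1, crate K5, crate K6, crate R1, crate R2, crate R3]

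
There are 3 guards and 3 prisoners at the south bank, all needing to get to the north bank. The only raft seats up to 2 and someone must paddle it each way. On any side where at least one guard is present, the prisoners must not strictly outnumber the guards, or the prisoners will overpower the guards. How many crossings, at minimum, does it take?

11

Counting alone: each trip to the north bank takes at most 2 across and each return brings at least 1 back, so after t trips out (and t−1 returns) at most 2t − (t−1) of the 6 are across; that first reaches 6 at t = 5, so at least 9 crossings are needed.
The safety rule pushes this higher. Following every safe sequence of crossings, the most of the 6 that can be at the north bank as the raft arrives there on crossing 9 is 5 — never all 6.
So no plan with fewer than 11 crossings exists, and this one achieves 11:
1. 2 prisoners → the north bank.  (the south bank: 3G 1P; the north bank: 0G 2P)
2. 1 prisoner ← the south bank.  (the south bank: 3G 2P; the north bank: 0G 1P)
3. 2 prisoners → the north bank.  (the south bank: 3G 0P; the north bank: 0G 3P)
4. 1 prisoner ← the south bank.  (the south bank: 3G 1P; the north bank: 0G 2P)
5. 2 guards → the north bank.  (the south bank: 1G 1P; the north bank: 2G 2P)
6. 1 guard and 1 prisoner ← the south bank.  (the south bank: 2G 2P; the north bank: 1G 1P)
7. 2 guards → the north bank.  (the south bank: 0G 2P; the north bank: 3G 1P)
8. 1 prisoner ← the south bank.  (the south bank: 0G 3P; the north bank: 3G 0P)
9. 2 prisoners → the north bank.  (the south bank: 0G 1P; the north bank: 3G 2P)
10. 1 prisoner ← the south bank.  (the south bank: 0G 2P; the north bank: 3G 1P)
11. 2 prisoners → the north bank.  (the south bank: 0G 0P; the north bank: 3G 3P)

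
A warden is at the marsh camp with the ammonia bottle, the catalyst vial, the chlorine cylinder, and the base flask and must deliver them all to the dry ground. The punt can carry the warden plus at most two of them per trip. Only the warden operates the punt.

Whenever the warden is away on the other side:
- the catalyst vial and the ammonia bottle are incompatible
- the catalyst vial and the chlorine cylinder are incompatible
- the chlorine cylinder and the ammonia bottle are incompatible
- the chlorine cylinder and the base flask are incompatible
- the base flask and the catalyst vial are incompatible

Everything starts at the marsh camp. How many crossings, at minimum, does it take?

Counting alone: the warden can take at most 2 across per trip to the dry ground, so moving all 4 needs at least 2 loaded trips out, with a return between consecutive ones — at least 3 crossings.
The safety rule pushes this higher. Following every safe sequence of crossings, the most of the 4 that can be at the dry ground as the punt arrives there on crossing 3 is 3 — never all 4.
So no plan with fewer than 5 crossings exists, and this one achieves 5:
1. Warden goes to the dry ground with the catalyst vial and the chlorine cylinder.
2. Warden goes back to the marsh camp with the catalyst vial.
3. Warden goes to the dry ground with the ammonia bottle and the base flask.
4. Warden goes back to the marsh camp with the chlorine cylinder.
5. Warden goes to the dry ground with the catalyst vial and the chlorine cylinder.

5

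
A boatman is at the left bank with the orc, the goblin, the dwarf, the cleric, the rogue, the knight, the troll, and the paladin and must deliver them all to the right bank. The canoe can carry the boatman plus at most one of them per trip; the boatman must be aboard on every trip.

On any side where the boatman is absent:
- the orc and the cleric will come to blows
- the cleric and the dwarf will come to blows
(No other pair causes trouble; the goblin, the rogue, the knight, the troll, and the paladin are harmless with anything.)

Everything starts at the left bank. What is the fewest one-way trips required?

17

Counting alone: the boatman can take at most 1 across per trip to the right bank, so moving all 8 needs at least 8 loaded trips out, with a return between consecutive ones — at least 15 crossings.
The safety rule pushes this higher. Following every safe sequence of crossings, the most of the 8 that can be at the right bank as the canoe arrives there on crossing 15 is 7 — never all 8.
So no plan with fewer than 17 crossings exists, and this one achieves 17:
1. Boatman goes to the right bank with the cleric.
2. Boatman goes back to the left bank alone.
3. Boatman goes to the right bank with the orc.
4. Boatman goes back to the left bank with the cleric.
5. Boatman goes to the right bank with the dwarf.
6. Boatman goes back to the left bank alone.
7. Boatman goes to the right bank with the goblin.
8. Boatman goes back to the left bank alone.
9. Boatman goes to the right bank with the rogue.
10. Boatman goes back to the left bank alone.
11. Boatman goes to the right bank with the knight.
12. Boatman goes back to the left bank alone.
13. Boatman goes to the right bank with the troll.
14. Boatman goes back to the left bank alone.
15. Boatman goes to the right bank with the paladin.
16. Boatman goes back to the left bank alone.
17. Boatman goes to the right bank with the cleric.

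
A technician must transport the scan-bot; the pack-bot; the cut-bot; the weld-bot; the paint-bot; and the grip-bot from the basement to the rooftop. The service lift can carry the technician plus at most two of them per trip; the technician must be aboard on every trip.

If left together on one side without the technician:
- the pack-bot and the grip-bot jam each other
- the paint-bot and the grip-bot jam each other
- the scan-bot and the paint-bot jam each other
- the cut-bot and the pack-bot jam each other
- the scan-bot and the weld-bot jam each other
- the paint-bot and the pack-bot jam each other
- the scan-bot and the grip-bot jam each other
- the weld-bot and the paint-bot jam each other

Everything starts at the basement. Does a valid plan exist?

Whatever the first load, the items left behind include a forbidden pair without the technician. No opening move is safe, so no plan exists.

No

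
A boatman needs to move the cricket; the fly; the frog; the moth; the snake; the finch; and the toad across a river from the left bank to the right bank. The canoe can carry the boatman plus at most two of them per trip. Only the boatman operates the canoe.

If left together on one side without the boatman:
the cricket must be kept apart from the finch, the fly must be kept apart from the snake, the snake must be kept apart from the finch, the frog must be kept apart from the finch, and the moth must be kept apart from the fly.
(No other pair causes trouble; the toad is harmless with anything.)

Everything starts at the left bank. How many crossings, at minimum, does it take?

9

Counting alone: the boatman can take at most 2 across per trip to the right bank, so moving all 7 needs at least 4 loaded trips out, with a return between consecutive ones — at least 7 crossings.
The safety rule pushes this higher. Following every safe sequence of crossings, the most of the 7 that can be at the right bank as the canoe arrives there on crossing 7 is 6 — never all 7.
So no plan with fewer than 9 crossings exists, and this one achieves 9:
1. Boatman goes to the right bank with the finch and the fly.  [the left bank: the cricket, the frog, the moth, the snake, the toad | the right bank: the finch, the fly]
2. Boatman goes back to the left bank alone.  [the left bank: the cricket, the frog, the moth, the snake, the toad | the right bank: the finch, the fly]
3. Boatman goes to the right bank with the cricket.  [the left bank: the frog, the moth, the snake, the toad | the right bank: the cricket, the finch, the fly]
4. Boatman goes back to the left bank with the finch.  [the left bank: the finch, the frog, the moth, the snake, the toad | the right bank: the cricket, the fly]
5. Boatman goes to the right bank with the frog and the snake.  [the left bank: the finch, the moth, the toad | the right bank: the cricket, the fly, the frog, the snake]
6. Boatman goes back to the left bank with the fly.  [the left bank: the finch, the fly, the moth, the toad | the right bank: the cricket, the frog, the snake]
7. Boatman goes to the right bank with the moth and the toad.  [the left bank: the finch, the fly | the right bank: the cricket, the frog, the moth, the snake, the toad]
8. Boatman goes back to the left bank alone.  [the left bank: the finch, the fly | the right bank: the cricket, the frog, the moth, the snake, the toad]
9. Boatman goes to the right bank with the finch and the fly.  [the left bank: — | the right bank: the cricket, the finch, the fly, the frog, the moth, the snake, the toad]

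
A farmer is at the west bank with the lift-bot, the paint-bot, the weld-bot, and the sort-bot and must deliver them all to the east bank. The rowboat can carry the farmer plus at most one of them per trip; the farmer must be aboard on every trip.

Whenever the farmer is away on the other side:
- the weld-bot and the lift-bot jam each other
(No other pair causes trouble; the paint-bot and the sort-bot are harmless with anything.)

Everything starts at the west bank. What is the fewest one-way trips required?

7

Counting alone: the farmer can take at most 1 across per trip to the east bank, so moving all 4 needs at least 4 loaded trips out, with a return between consecutive ones — at least 7 crossings.
The plan below uses exactly 7 crossings, so it is optimal:
1. Farmer goes to the east bank with the lift-bot.  [the west bank: the paint-bot, the sort-bot, the weld-bot | the east bank: the lift-bot]
2. Farmer goes back to the west bank alone.  [the west bank: the paint-bot, the sort-bot, the weld-bot | the east bank: the lift-bot]
3. Farmer goes to the east bank with the paint-bot.  [the west bank: the sort-bot, the weld-bot | the east bank: the lift-bot, the paint-bot]
4. Farmer goes back to the west bank alone.  [the west bank: the sort-bot, the weld-bot | the east bank: the lift-bot, the paint-bot]
5. Farmer goes to the east bank with the sort-bot.  [the west bank: the weld-bot | the east bank: the lift-bot, the paint-bot, the sort-bot]
6. Farmer goes back to the west bank alone.  [the west bank: the weld-bot | the east bank: the lift-bot, the paint-bot, the sort-bot]
7. Farmer goes to the east bank with the weld-bot.  [the west bank: — | the east bank: the lift-bot, the paint-bot, the sort-bot, the weld-bot]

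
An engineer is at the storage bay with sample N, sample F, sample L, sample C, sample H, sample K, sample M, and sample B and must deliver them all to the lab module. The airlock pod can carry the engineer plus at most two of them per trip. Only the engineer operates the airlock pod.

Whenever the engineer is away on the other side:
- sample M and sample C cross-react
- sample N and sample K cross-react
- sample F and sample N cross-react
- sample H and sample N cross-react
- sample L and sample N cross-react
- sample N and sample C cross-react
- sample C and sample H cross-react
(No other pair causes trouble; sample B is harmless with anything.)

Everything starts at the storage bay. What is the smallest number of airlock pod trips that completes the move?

Counting alone: the engineer can take at most 2 across per trip to the lab module, so moving all 8 needs at least 4 loaded trips out, with a return between consecutive ones — at least 7 crossings.
The safety rule pushes this higher. Following every safe sequence of crossings, the most of the 8 that can be at the lab module as the airlock pod arrives there on crossings 7, 9, 11 is 5, 6, 7 respectively — never all 8.
So no plan with fewer than 13 crossings exists, and this one achieves 13:
1. Engineer goes to the lab module with sample C and sample N.  [the storage bay: sample B, sample F, sample H, sample K, sample L, sample M | the lab module: sample C, sample N]
2. Engineer goes back to the storage bay with sample N.  [the storage bay: sample B, sample F, sample H, sample K, sample L, sample M, sample N | the lab module: sample C]
3. Engineer goes to the lab module with sample F and sample N.  [the storage bay: sample B, sample H, sample K, sample L, sample M | the lab module: sample C, sample F, sample N]
4. Engineer goes back to the storage bay with sample N.  [the storage bay: sample B, sample H, sample K, sample L, sample M, sample N | the lab module: sample C, sample F]
5. Engineer goes to the lab module with sample L and sample N.  [the storage bay: sample B, sample H, sample K, sample M | the lab module: sample C, sample F, sample L, sample N]
6. Engineer goes back to the storage bay with sample N.  [the storage bay: sample B, sample H, sample K, sample M, sample N | the lab module: sample C, sample F, sample L]
7. Engineer goes to the lab module with sample K and sample N.  [the storage bay: sample B, sample H, sample M | the lab module: sample C, sample F, sample K, sample L, sample N]
8. Engineer goes back to the storage bay with sample N.  [the storage bay: sample B, sample H, sample M, sample N | the lab module: sample C, sample F, sample K, sample L]
9. Engineer goes to the lab module with sample B and sample N.  [the storage bay: sample H, sample M | the lab module: sample B, sample C, sample F, sample K, sample L, sample N]
10. Engineer goes back to the storage bay with sample N.  [the storage bay: sample H, sample M, sample N | the lab module: sample B, sample C, sample F, sample K, sample L]
11. Engineer goes to the lab module with sample H and sample M.  [the storage bay: sample N | the lab module: sample B, sample C, sample F, sample H, sample K, sample L, sample M]
12. Engineer goes back to the storage bay with sample C.  [the storage bay: sample C, sample N | the lab module: sample B, sample F, sample H, sample K, sample L, sample M]
13. Engineer goes to the lab module with sample C and sample N.  [the storage bay: — | the lab module: sample B, sample C, sample F, sample H, sample K, sample L, sample M, sample N]

13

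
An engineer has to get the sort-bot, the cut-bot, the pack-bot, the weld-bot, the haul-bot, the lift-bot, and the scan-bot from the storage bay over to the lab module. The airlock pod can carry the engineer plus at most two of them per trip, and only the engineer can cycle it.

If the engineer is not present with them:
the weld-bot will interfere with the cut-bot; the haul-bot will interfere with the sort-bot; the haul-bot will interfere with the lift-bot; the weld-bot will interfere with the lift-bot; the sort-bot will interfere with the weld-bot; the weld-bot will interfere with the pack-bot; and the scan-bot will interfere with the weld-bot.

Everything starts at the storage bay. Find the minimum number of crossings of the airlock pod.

9

Counting alone: the engineer can take at most 2 across per trip to the lab module, so moving all 7 needs at least 4 loaded trips out, with a return between consecutive ones — at least 7 crossings.
The safety rule pushes this higher. Following every safe sequence of crossings, the most of the 7 that can be at the lab module as the airlock pod arrives there on crossing 7 is 6 — never all 7.
So no plan with fewer than 9 crossings exists, and this one achieves 9:
1. Engineer goes to the lab module with the haul-bot and the weld-bot.  [the storage bay: the cut-bot, the lift-bot, the pack-bot, the scan-bot, the sort-bot | the lab module: the haul-bot, the weld-bot]
2. Engineer goes back to the storage bay alone.  [the storage bay: the cut-bot, the lift-bot, the pack-bot, the scan-bot, the sort-bot | the lab module: the haul-bot, the weld-bot]
3. Engineer goes to the lab module with the cut-bot and the sort-bot.  [the storage bay: the lift-bot, the pack-bot, the scan-bot | the lab module: the cut-bot, the haul-bot, the sort-bot, the weld-bot]
4. Engineer goes back to the storage bay with the haul-bot and the weld-bot.  [the storage bay: the haul-bot, the lift-bot, the pack-bot, the scan-bot, the weld-bot | the lab module: the cut-bot, the sort-bot]
5. Engineer goes to the lab module with the lift-bot and the weld-bot.  [the storage bay: the haul-bot, the pack-bot, the scan-bot | the lab module: the cut-bot, the lift-bot, the sort-bot, the weld-bot]
6. Engineer goes back to the storage bay with the weld-bot.  [the storage bay: the haul-bot, the pack-bot, the scan-bot, the weld-bot | the lab module: the cut-bot, the lift-bot, the sort-bot]
7. Engineer goes to the lab module with the pack-bot and the scan-bot.  [the storage bay: the haul-bot, the weld-bot | the lab module: the cut-bot, the lift-bot, the pack-bot, the scan-bot, the sort-bot]
8. Engineer goes back to the storage bay alone.  [the storage bay: the haul-bot, the weld-bot | the lab module: the cut-bot, the lift-bot, the pack-bot, the scan-bot, the sort-bot]
9. Engineer goes to the lab module with the haul-bot and the weld-bot.  [the storage bay: — | the lab module: the cut-bot, the haul-bot, the lift-bot, the pack-bot, the scan-bot, the sort-bot, the weld-bot]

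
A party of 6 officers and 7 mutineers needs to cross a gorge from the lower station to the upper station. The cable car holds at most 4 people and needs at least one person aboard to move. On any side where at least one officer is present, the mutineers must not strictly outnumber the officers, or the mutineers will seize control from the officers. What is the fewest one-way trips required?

impossible

The mutineers already outnumber the officers at the lower station before anyone moves, so the starting position itself is disallowed.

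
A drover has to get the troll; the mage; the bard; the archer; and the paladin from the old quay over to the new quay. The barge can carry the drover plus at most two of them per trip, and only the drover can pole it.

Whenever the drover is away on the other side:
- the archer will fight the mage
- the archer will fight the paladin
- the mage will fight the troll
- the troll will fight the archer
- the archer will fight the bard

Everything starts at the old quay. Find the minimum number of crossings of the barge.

7

Counting alone: the drover can take at most 2 across per trip to the new quay, so moving all 5 needs at least 3 loaded trips out, with a return between consecutive ones — at least 5 crossings.
The safety rule pushes this higher. Following every safe sequence of crossings, the most of the 5 that can be at the new quay as the barge arrives there on crossing 5 is 4 — never all 5.
So no plan with fewer than 7 crossings exists, and this one achieves 7:
1. Drover goes to the new quay with the archer and the troll.  [the old quay: the bard, the mage, the paladin | the new quay: the archer, the troll]
2. Drover goes back to the old quay with the troll.  [the old quay: the bard, the mage, the paladin, the troll | the new quay: the archer]
3. Drover goes to the new quay with the bard and the troll.  [the old quay: the mage, the paladin | the new quay: the archer, the bard, the troll]
4. Drover goes back to the old quay with the archer.  [the old quay: the archer, the mage, the paladin | the new quay: the bard, the troll]
5. Drover goes to the new quay with the mage and the paladin.  [the old quay: the archer | the new quay: the bard, the mage, the paladin, the troll]
6. Drover goes back to the old quay with the troll.  [the old quay: the archer, the troll | the new quay: the bard, the mage, the paladin]
7. Drover goes to the new quay with the archer and the troll.  [the old quay: — | the new quay: the archer, the bard, the mage, the paladin, the troll]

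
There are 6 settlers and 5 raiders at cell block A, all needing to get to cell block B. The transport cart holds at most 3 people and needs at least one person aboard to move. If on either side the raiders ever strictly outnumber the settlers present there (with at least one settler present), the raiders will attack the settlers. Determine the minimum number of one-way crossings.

Counting alone: each trip to cell block B takes at most 3 across and each return brings at least 1 back, so after t trips out (and t−1 returns) at most 3t − (t−1) of the 11 are across; that first reaches 11 at t = 5, so at least 9 crossings are needed.
The plan below uses exactly 9 crossings, so it is optimal:
1. 3 raiders → cell block B.  (cell block A: 6S 2R; cell block B: 0S 3R)
2. 1 raider ← cell block A.  (cell block A: 6S 3R; cell block B: 0S 2R)
3. 3 settlers → cell block B.  (cell block A: 3S 3R; cell block B: 3S 2R)
4. 1 settler ← cell block A.  (cell block A: 4S 3R; cell block B: 2S 2R)
5. 2 settlers and 1 raider → cell block B.  (cell block A: 2S 2R; cell block B: 4S 3R)
6. 1 settler ← cell block A.  (cell block A: 3S 2R; cell block B: 3S 3R)
7. 2 settlers and 1 raider → cell block B.  (cell block A: 1S 1R; cell block B: 5S 4R)
8. 1 settler ← cell block A.  (cell block A: 2S 1R; cell block B: 4S 4R)
9. 2 settlers and 1 raider → cell block B.  (cell block A: 0S 0R; cell block B: 6S 5R)

9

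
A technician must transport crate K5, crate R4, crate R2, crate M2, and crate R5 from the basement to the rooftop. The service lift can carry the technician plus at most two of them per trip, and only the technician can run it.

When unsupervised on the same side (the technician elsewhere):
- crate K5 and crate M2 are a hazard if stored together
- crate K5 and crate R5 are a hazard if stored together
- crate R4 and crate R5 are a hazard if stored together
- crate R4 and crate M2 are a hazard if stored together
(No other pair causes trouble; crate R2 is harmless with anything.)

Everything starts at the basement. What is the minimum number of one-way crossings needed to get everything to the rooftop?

5

Counting alone: the technician can take at most 2 across per trip to the rooftop, so moving all 5 needs at least 3 loaded trips out, with a return between consecutive ones — at least 5 crossings.
The plan below uses exactly 5 crossings, so it is optimal:
1. Technician goes to the rooftop with crate K5 and crate R4.
2. Technician goes back to the basement alone.
3. Technician goes to the rooftop with crate R2.
4. Technician goes back to the basement alone.
5. Technician goes to the rooftop with crate M2 and crate R5.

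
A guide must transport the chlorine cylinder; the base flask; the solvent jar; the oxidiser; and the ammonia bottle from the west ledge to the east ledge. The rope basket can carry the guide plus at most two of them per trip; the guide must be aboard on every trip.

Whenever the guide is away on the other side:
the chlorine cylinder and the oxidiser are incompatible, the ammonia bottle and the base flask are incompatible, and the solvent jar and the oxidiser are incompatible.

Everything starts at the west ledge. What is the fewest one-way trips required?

Counting alone: the guide can take at most 2 across per trip to the east ledge, so moving all 5 needs at least 3 loaded trips out, with a return between consecutive ones — at least 5 crossings.
The plan below uses exactly 5 crossings, so it is optimal:
1. Guide goes to the east ledge with the base flask and the oxidiser.
2. Guide goes back to the west ledge alone.
3. Guide goes to the east ledge with the chlorine cylinder and the solvent jar.
4. Guide goes back to the west ledge with the oxidiser.
5. Guide goes to the east ledge with the ammonia bottle and the oxidiser.

5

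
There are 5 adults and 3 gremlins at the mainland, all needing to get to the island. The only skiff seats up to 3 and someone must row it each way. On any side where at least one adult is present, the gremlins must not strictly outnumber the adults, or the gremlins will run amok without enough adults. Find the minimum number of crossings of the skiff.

7

Counting alone: each trip to the island takes at most 3 across and each return brings at least 1 back, so after t trips out (and t−1 returns) at most 3t − (t−1) of the 8 are across; that first reaches 8 at t = 4, so at least 7 crossings are needed.
The plan below uses exactly 7 crossings, so it is optimal:
1. 2 gremlins → the island.  (the mainland: 5A 1G; the island: 0A 2G)
2. 1 gremlin ← the mainland.  (the mainland: 5A 2G; the island: 0A 1G)
3. 2 adults and 1 gremlin → the island.  (the mainland: 3A 1G; the island: 2A 2G)
4. 1 gremlin ← the mainland.  (the mainland: 3A 2G; the island: 2A 1G)
5. 1 adult and 2 gremlins → the island.  (the mainland: 2A 0G; the island: 3A 3G)
6. 1 gremlin ← the mainland.  (the mainland: 2A 1G; the island: 3A 2G)
7. 2 adults and 1 gremlin → the island.  (the mainland: 0A 0G; the island: 5A 3G)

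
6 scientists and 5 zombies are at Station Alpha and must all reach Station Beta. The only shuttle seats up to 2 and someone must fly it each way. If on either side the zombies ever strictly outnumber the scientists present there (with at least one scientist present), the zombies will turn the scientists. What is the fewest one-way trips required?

Counting alone: each trip to Station Beta takes at most 2 across and each return brings at least 1 back, so after t trips out (and t−1 returns) at most 2t − (t−1) of the 11 are across; that first reaches 11 at t = 10, so at least 19 crossings are needed.
The plan below uses exactly 19 crossings, so it is optimal:
1. 2 zombies → Station Beta.  (Station Alpha: 6S 3Z; Station Beta: 0S 2Z)
2. 1 zombie ← Station Alpha.  (Station Alpha: 6S 4Z; Station Beta: 0S 1Z)
3. 2 zombies → Station Beta.  (Station Alpha: 6S 2Z; Station Beta: 0S 3Z)
4. 1 zombie ← Station Alpha.  (Station Alpha: 6S 3Z; Station Beta: 0S 2Z)
5. 2 scientists → Station Beta.  (Station Alpha: 4S 3Z; Station Beta: 2S 2Z)
6. 1 zombie ← Station Alpha.  (Station Alpha: 4S 4Z; Station Beta: 2S 1Z)
7. 1 scientist and 1 zombie → Station Beta.  (Station Alpha: 3S 3Z; Station Beta: 3S 2Z)
8. 1 scientist ← Station Alpha.  (Station Alpha: 4S 3Z; Station Beta: 2S 2Z)
9. 1 scientist and 1 zombie → Station Beta.  (Station Alpha: 3S 2Z; Station Beta: 3S 3Z)
10. 1 zombie ← Station Alpha.  (Station Alpha: 3S 3Z; Station Beta: 3S 2Z)
11. 1 scientist and 1 zombie → Station Beta.  (Station Alpha: 2S 2Z; Station Beta: 4S 3Z)
12. 1 scientist ← Station Alpha.  (Station Alpha: 3S 2Z; Station Beta: 3S 3Z)
13. 1 scientist and 1 zombie → Station Beta.  (Station Alpha: 2S 1Z; Station Beta: 4S 4Z)
14. 1 zombie ← Station Alpha.  (Station Alpha: 2S 2Z; Station Beta: 4S 3Z)
15. 1 scientist and 1 zombie → Station Beta.  (Station Alpha: 1S 1Z; Station Beta: 5S 4Z)
16. 1 scientist ← Station Alpha.  (Station Alpha: 2S 1Z; Station Beta: 4S 4Z)
17. 1 scientist and 1 zombie → Station Beta.  (Station Alpha: 1S 0Z; Station Beta: 5S 5Z)
18. 1 zombie ← Station Alpha.  (Station Alpha: 1S 1Z; Station Beta: 5S 4Z)
19. 1 scientist and 1 zombie → Station Beta.  (Station Alpha: 0S 0Z; Station Beta: 6S 5Z)

19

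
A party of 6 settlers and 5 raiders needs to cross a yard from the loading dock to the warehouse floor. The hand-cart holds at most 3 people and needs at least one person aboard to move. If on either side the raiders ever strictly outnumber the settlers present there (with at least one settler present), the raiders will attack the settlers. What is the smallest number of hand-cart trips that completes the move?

Counting alone: each trip to the warehouse floor takes at most 3 across and each return brings at least 1 back, so after t trips out (and t−1 returns) at most 3t − (t−1) of the 11 are across; that first reaches 11 at t = 5, so at least 9 crossings are needed.
The plan below uses exactly 9 crossings, so it is optimal:
1. 3 raiders → the warehouse floor.  (the loading dock: 6S 2R; the warehouse floor: 0S 3R)
2. 1 raider ← the loading dock.  (the loading dock: 6S 3R; the warehouse floor: 0S 2R)
3. 3 settlers → the warehouse floor.  (the loading dock: 3S 3R; the warehouse floor: 3S 2R)
4. 1 settler ← the loading dock.  (the loading dock: 4S 3R; the warehouse floor: 2S 2R)
5. 2 settlers and 1 raider → the warehouse floor.  (the loading dock: 2S 2R; the warehouse floor: 4S 3R)
6. 1 settler ← the loading dock.  (the loading dock: 3S 2R; the warehouse floor: 3S 3R)
7. 2 settlers and 1 raider → the warehouse floor.  (the loading dock: 1S 1R; the warehouse floor: 5S 4R)
8. 1 settler ← the loading dock.  (the loading dock: 2S 1R; the warehouse floor: 4S 4R)
9. 2 settlers and 1 raider → the warehouse floor.  (the loading dock: 0S 0R; the warehouse floor: 6S 5R)

9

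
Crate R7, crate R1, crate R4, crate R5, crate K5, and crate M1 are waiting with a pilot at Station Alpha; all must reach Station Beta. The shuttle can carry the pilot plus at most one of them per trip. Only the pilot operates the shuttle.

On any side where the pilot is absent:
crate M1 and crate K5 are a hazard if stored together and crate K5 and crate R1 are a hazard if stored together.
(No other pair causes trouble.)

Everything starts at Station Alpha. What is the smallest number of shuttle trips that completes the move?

13

Counting alone: the pilot can take at most 1 across per trip to Station Beta, so moving all 6 needs at least 6 loaded trips out, with a return between consecutive ones — at least 11 crossings.
The safety rule pushes this higher. Following every safe sequence of crossings, the most of the 6 that can be at Station Beta as the shuttle arrives there on crossing 11 is 5 — never all 6.
So no plan with fewer than 13 crossings exists, and this one achieves 13:
1. Pilot goes to Station Beta with crate K5.
2. Pilot goes back to Station Alpha alone.
3. Pilot goes to Station Beta with crate R7.
4. Pilot goes back to Station Alpha alone.
5. Pilot goes to Station Beta with crate R1.
6. Pilot goes back to Station Alpha with crate K5.
7. Pilot goes to Station Beta with crate M1.
8. Pilot goes back to Station Alpha alone.
9. Pilot goes to Station Beta with crate R4.
10. Pilot goes back to Station Alpha alone.
11. Pilot goes to Station Beta with crate R5.
12. Pilot goes back to Station Alpha alone.
13. Pilot goes to Station Beta with crate K5.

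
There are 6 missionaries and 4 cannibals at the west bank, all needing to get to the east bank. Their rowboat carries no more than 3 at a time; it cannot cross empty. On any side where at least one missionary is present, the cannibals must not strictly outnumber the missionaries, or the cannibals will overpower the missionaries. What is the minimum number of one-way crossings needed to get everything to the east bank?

Counting alone: each trip to the east bank takes at most 3 across and each return brings at least 1 back, so after t trips out (and t−1 returns) at most 3t − (t−1) of the 10 are across; that first reaches 10 at t = 5, so at least 9 crossings are needed.
The plan below uses exactly 9 crossings, so it is optimal:
1. 2 cannibals → the east bank.  (the west bank: 6M 2C; the east bank: 0M 2C)
2. 1 cannibal ← the west bank.  (the west bank: 6M 3C; the east bank: 0M 1C)
3. 3 cannibals → the east bank.  (the west bank: 6M 0C; the east bank: 0M 4C)
4. 1 cannibal ← the west bank.  (the west bank: 6M 1C; the east bank: 0M 3C)
5. 3 missionaries → the east bank.  (the west bank: 3M 1C; the east bank: 3M 3C)
6. 1 cannibal ← the west bank.  (the west bank: 3M 2C; the east bank: 3M 2C)
7. 1 missionary and 2 cannibals → the east bank.  (the west bank: 2M 0C; the east bank: 4M 4C)
8. 1 cannibal ← the west bank.  (the west bank: 2M 1C; the east bank: 4M 3C)
9. 2 missionaries and 1 cannibal → the east bank.  (the west bank: 0M 0C; the east bank: 6M 4C)

9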